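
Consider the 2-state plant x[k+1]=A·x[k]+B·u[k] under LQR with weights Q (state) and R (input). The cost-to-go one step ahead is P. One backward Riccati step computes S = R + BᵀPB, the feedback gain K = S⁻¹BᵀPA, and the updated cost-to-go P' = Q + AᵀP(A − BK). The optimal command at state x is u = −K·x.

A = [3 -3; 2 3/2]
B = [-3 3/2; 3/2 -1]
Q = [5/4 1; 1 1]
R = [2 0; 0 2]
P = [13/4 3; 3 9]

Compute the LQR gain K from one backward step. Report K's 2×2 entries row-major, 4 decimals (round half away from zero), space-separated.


-1.3947 0.7517 -2.2158 -0.3299

BᵀP = [-5.2500 4.5000; 1.8750 -4.5000]
S = R + BᵀPB = [2 0; 0 2] + [22.5000 -12.3750; -12.3750 7.3125] = [24.5000 -12.3750; -12.3750 9.3125]
BᵀPA = [-6.7500 22.5000; -3.3750 -12.3750]
K = S⁻¹·BᵀPA = [-1.3947 0.7517; -2.2158 -0.3299]
A−BK = [2.1396 -0.2499; 1.8763 0.0425]
AᵀP(A−BK) = [84.3574 -2.7894; -2.7894 1.5034]
P' = Q + AᵀP(A−BK) = [85.6074 -1.7894; -1.7894 2.5034]
tr(P') = 88.1109


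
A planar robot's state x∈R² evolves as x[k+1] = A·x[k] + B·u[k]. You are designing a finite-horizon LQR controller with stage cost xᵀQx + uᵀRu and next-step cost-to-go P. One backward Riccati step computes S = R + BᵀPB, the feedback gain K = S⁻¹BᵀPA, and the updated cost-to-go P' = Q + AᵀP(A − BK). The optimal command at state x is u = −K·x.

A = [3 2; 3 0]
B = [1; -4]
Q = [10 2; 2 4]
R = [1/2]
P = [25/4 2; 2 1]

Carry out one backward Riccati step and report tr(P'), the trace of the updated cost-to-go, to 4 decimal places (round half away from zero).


BᵀP = [-1.7500 -2.0000]
S = R + BᵀPB = [1/2] + [6.2500] = [6.7500]
BᵀPA = [-11.2500 -3.5000]
K = S⁻¹·BᵀPA = [-1.6667 -0.5185]
A−BK = [4.6667 2.5185; -3.6667 -2.0741]
AᵀP(A−BK) = [82.5000 43.6667; 43.6667 23.1852]
P' = Q + AᵀP(A−BK) = [92.5000 45.6667; 45.6667 27.1852]
tr(P') = 119.6852

119.6852


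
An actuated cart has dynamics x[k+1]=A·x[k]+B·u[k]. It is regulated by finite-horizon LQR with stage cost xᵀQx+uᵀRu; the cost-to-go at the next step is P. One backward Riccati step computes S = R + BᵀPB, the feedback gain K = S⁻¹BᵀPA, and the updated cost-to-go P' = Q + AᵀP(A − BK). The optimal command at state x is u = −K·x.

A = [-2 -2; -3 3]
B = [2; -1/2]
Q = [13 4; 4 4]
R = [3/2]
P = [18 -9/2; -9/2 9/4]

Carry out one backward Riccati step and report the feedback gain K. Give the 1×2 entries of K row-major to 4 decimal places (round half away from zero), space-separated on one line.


-0.5553 -1.2867

BᵀP = [38.2500 -10.1250]
S = R + BᵀPB = [3/2] + [81.5625] = [83.0625]
BᵀPA = [-46.1250 -106.8750]
K = S⁻¹·BᵀPA = [-0.5553 -1.2867]
A−BK = [-0.8894 0.5734; -3.2777 2.3567]
AᵀP(A−BK) = [12.6366 -7.5982; -7.5982 8.7359]
P' = Q + AᵀP(A−BK) = [25.6366 -3.5982; -3.5982 12.7359]
tr(P') = 38.3725


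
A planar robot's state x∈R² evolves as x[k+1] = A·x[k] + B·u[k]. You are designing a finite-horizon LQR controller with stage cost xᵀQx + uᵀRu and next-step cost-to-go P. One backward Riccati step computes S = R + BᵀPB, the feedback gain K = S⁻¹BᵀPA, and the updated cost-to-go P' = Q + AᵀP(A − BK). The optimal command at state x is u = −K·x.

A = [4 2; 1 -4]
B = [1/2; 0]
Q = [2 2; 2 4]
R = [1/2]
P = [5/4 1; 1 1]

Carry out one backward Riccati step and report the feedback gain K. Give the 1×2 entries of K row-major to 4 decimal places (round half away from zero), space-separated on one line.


BᵀP = [0.6250 0.5000]
S = R + BᵀPB = [1/2] + [0.3125] = [0.8125]
BᵀPA = [3.0000 -0.7500]
K = S⁻¹·BᵀPA = [3.6923 -0.9231]
A−BK = [2.1538 2.4615; 1.0000 -4.0000]
AᵀP(A−BK) = [17.9231 -5.2308; -5.2308 4.3077]
P' = Q + AᵀP(A−BK) = [19.9231 -3.2308; -3.2308 8.3077]
tr(P') = 28.2308

3.6923 -0.9231


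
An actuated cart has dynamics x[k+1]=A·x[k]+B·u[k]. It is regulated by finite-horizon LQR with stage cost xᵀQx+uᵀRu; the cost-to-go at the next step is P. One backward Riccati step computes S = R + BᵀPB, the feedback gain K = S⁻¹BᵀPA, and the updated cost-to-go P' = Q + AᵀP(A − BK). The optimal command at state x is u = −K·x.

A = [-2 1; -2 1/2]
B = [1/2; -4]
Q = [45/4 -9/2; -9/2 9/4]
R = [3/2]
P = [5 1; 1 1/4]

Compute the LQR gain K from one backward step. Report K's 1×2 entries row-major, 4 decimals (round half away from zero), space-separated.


1.4545 -0.6364

BᵀP = [-1.5000 -0.5000]
S = R + BᵀPB = [3/2] + [1.2500] = [2.7500]
BᵀPA = [4.0000 -1.7500]
K = S⁻¹·BᵀPA = [1.4545 -0.6364]
A−BK = [-2.7273 1.3182; 3.8182 -2.0455]
AᵀP(A−BK) = [23.1818 -10.7045; -10.7045 4.9489]
P' = Q + AᵀP(A−BK) = [34.4318 -15.2045; -15.2045 7.1989]
tr(P') = 41.6307


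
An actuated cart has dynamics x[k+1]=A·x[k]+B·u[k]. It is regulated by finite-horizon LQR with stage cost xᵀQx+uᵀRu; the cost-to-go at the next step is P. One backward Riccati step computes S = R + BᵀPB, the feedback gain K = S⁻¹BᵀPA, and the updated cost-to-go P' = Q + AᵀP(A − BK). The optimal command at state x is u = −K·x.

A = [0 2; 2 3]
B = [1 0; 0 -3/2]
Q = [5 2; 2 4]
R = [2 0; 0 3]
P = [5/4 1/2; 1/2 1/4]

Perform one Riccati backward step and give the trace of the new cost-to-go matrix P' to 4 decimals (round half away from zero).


17.0851

BᵀP = [1.2500 0.5000; -0.7500 -0.3750]
S = R + BᵀPB = [2 0; 0 3] + [1.2500 -0.7500; -0.7500 0.5625] = [3.2500 -0.7500; -0.7500 3.5625]
BᵀPA = [1.0000 4.0000; -0.7500 -2.6250]
K = S⁻¹·BᵀPA = [0.2723 1.1149; -0.1532 -0.5021]
A−BK = [-0.2723 0.8851; 1.7702 2.2468]
AᵀP(A−BK) = [0.6128 2.0085; 2.0085 7.4723]
P' = Q + AᵀP(A−BK) = [5.6128 4.0085; 4.0085 11.4723]
tr(P') = 17.0851


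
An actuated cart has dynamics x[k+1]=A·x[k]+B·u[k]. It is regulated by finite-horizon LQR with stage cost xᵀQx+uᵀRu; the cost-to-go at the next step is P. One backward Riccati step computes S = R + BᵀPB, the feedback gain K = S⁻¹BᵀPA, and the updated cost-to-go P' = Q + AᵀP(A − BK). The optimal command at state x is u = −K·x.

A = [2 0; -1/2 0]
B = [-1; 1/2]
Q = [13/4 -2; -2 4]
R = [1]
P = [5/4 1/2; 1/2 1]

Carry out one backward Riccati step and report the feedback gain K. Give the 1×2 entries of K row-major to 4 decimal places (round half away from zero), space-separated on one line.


BᵀP = [-1.0000 0.0000]
S = R + BᵀPB = [1] + [1.0000] = [2.0000]
BᵀPA = [-2.0000 0.0000]
K = S⁻¹·BᵀPA = [-1.0000 0.0000]
A−BK = [1.0000 0.0000; 0.0000 0.0000]
AᵀP(A−BK) = [2.2500 0.0000; 0.0000 0.0000]
P' = Q + AᵀP(A−BK) = [5.5000 -2.0000; -2.0000 4.0000]
tr(P') = 9.5000

-1.0000 0.0000


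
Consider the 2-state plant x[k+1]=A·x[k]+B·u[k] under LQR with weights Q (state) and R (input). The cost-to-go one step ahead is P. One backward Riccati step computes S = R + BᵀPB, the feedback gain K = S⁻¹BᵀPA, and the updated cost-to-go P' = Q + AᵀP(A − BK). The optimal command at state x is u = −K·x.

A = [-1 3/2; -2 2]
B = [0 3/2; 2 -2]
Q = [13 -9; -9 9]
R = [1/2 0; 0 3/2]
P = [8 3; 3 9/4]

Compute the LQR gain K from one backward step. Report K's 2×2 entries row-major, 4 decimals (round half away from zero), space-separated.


BᵀP = [6.0000 4.5000; 6.0000 0.0000]
S = R + BᵀPB = [1/2 0; 0 3/2] + [9.0000 0.0000; 0.0000 9.0000] = [9.5000 0.0000; 0.0000 10.5000]
BᵀPA = [-15.0000 18.0000; -6.0000 9.0000]
K = S⁻¹·BᵀPA = [-1.5789 1.8947; -0.5714 0.8571]
A−BK = [-0.1429 0.2143; 0.0150 -0.0752]
AᵀP(A−BK) = [1.8872 -2.4361; -2.4361 3.1805]
P' = Q + AᵀP(A−BK) = [14.8872 -11.4361; -11.4361 12.1805]
tr(P') = 27.0677

-1.5789 1.8947 -0.5714 0.8571


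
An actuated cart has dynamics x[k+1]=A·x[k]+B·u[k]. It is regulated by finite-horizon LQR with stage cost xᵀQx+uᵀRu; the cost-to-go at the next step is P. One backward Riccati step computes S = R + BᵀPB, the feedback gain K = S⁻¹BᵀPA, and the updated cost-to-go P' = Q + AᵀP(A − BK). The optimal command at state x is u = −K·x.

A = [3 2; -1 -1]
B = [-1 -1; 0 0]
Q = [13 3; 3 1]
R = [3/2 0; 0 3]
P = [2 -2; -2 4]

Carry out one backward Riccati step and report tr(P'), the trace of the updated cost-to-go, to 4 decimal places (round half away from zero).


34.6667

BᵀP = [-2.0000 2.0000; -2.0000 2.0000]
S = R + BᵀPB = [3/2 0; 0 3] + [2.0000 2.0000; 2.0000 2.0000] = [3.5000 2.0000; 2.0000 5.0000]
BᵀPA = [-8.0000 -6.0000; -8.0000 -6.0000]
K = S⁻¹·BᵀPA = [-1.7778 -1.3333; -0.8889 -0.6667]
A−BK = [0.3333 0.0000; -1.0000 -1.0000]
AᵀP(A−BK) = [12.6667 10.0000; 10.0000 8.0000]
P' = Q + AᵀP(A−BK) = [25.6667 13.0000; 13.0000 9.0000]
tr(P') = 34.6667


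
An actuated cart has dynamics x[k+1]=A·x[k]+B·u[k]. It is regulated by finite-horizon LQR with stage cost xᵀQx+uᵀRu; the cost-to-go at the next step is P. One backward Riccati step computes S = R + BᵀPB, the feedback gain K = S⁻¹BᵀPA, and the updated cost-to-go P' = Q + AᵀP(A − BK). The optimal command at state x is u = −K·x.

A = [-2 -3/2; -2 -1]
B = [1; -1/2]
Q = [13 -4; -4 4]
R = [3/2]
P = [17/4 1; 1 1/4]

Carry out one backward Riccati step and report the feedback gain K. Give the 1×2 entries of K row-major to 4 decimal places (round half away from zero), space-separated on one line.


-1.9221 -1.3506

BᵀP = [3.7500 0.8750]
S = R + BᵀPB = [3/2] + [3.3125] = [4.8125]
BᵀPA = [-9.2500 -6.5000]
K = S⁻¹·BᵀPA = [-1.9221 -1.3506]
A−BK = [-0.0779 -0.1494; -2.9610 -1.6753]
AᵀP(A−BK) = [8.2208 5.7565; 5.7565 4.0333]
P' = Q + AᵀP(A−BK) = [21.2208 1.7565; 1.7565 8.0333]
tr(P') = 29.2541


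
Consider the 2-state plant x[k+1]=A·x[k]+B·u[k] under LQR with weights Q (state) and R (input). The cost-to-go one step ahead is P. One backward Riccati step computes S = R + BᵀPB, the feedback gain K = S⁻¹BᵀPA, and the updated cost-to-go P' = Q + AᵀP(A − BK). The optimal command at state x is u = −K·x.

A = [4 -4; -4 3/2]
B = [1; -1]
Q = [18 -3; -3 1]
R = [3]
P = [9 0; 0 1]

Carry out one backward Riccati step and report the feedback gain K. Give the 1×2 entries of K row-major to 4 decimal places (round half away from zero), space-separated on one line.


3.0769 -2.8846

BᵀP = [9.0000 -1.0000]
S = R + BᵀPB = [3] + [10.0000] = [13.0000]
BᵀPA = [40.0000 -37.5000]
K = S⁻¹·BᵀPA = [3.0769 -2.8846]
A−BK = [0.9231 -1.1154; -0.9231 -1.3846]
AᵀP(A−BK) = [36.9231 -34.6154; -34.6154 38.0769]
P' = Q + AᵀP(A−BK) = [54.9231 -37.6154; -37.6154 39.0769]
tr(P') = 94.0000


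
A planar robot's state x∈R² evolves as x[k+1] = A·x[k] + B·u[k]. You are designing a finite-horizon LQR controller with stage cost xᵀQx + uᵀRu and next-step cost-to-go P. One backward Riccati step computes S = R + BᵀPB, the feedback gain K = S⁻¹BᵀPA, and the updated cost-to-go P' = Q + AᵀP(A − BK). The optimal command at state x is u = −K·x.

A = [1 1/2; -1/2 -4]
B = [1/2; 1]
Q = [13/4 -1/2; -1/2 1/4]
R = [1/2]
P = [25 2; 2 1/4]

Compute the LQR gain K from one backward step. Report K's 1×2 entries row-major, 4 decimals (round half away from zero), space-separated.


BᵀP = [14.5000 1.2500]
S = R + BᵀPB = [1/2] + [8.5000] = [9.0000]
BᵀPA = [13.8750 2.2500]
K = S⁻¹·BᵀPA = [1.5417 0.2500]
A−BK = [0.2292 0.3750; -2.0417 -4.2500]
AᵀP(A−BK) = [1.6719 1.0313; 1.0313 1.6875]
P' = Q + AᵀP(A−BK) = [4.9219 0.5313; 0.5313 1.9375]
tr(P') = 6.8594

1.5417 0.2500


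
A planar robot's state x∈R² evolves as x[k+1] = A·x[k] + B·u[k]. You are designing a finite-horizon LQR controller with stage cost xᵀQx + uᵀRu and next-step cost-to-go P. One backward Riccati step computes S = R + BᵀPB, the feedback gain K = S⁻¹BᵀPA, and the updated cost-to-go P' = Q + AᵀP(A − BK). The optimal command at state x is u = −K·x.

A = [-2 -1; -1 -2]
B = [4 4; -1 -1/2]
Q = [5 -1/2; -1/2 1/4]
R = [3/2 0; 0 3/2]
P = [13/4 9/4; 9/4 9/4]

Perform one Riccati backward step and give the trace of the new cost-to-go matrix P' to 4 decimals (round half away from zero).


11.5528

BᵀP = [10.7500 6.7500; 11.8750 7.8750]
S = R + BᵀPB = [3/2 0; 0 3/2] + [36.2500 39.6250; 39.6250 43.5625] = [37.7500 39.6250; 39.6250 45.0625]
BᵀPA = [-28.2500 -24.2500; -31.6250 -27.6250]
K = S⁻¹·BᵀPA = [-0.1518 0.0143; -0.5684 -0.6256]
A−BK = [0.8805 1.4452; -1.4359 -2.2985]
AᵀP(A−BK) = [1.9885 2.8690; 2.8690 4.3142]
P' = Q + AᵀP(A−BK) = [6.9885 2.3690; 2.3690 4.5642]
tr(P') = 11.5528


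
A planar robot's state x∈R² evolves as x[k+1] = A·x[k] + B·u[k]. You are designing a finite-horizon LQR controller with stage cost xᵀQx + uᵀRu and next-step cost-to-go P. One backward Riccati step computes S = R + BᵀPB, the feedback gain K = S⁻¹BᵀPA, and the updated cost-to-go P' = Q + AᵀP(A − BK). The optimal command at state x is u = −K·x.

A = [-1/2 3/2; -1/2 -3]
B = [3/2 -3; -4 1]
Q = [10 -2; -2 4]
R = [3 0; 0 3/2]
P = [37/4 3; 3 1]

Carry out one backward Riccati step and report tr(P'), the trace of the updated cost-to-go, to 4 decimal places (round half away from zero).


BᵀP = [1.8750 0.5000; -24.7500 -8.0000]
S = R + BᵀPB = [3 0; 0 3/2] + [0.8125 -5.1250; -5.1250 66.2500] = [3.8125 -5.1250; -5.1250 67.7500]
BᵀPA = [-1.1875 1.3125; 16.3750 -13.1250]
K = S⁻¹·BᵀPA = [0.0149 0.0933; 0.2428 -0.1867]
A−BK = [0.2061 0.8000; -0.6830 -2.4400]
AᵀP(A−BK) = [0.1039 -0.0200; -0.0200 0.2400]
P' = Q + AᵀP(A−BK) = [10.1039 -2.0200; -2.0200 4.2400]
tr(P') = 14.3439

14.3439


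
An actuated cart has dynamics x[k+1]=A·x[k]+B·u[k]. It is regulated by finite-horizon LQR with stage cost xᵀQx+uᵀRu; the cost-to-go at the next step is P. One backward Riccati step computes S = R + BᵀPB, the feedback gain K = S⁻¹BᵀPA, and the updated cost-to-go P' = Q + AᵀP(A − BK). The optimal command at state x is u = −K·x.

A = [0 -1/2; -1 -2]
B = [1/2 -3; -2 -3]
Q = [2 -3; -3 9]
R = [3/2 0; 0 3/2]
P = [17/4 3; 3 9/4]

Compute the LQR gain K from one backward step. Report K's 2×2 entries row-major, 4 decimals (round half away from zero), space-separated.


0.0822 0.1480 0.1233 0.3449

BᵀP = [-3.8750 -3.0000; -21.7500 -15.7500]
S = R + BᵀPB = [3/2 0; 0 3/2] + [4.0625 20.6250; 20.6250 112.5000] = [5.5625 20.6250; 20.6250 114.0000]
BᵀPA = [3.0000 7.9375; 15.7500 42.3750]
K = S⁻¹·BᵀPA = [0.0822 0.1480; 0.1233 0.3449]
A−BK = [0.3288 0.4608; -0.4658 -0.6692]
AᵀP(A−BK) = [0.0616 0.1233; 0.1233 0.2712]
P' = Q + AᵀP(A−BK) = [2.0616 -2.8767; -2.8767 9.2712]
tr(P') = 11.3328


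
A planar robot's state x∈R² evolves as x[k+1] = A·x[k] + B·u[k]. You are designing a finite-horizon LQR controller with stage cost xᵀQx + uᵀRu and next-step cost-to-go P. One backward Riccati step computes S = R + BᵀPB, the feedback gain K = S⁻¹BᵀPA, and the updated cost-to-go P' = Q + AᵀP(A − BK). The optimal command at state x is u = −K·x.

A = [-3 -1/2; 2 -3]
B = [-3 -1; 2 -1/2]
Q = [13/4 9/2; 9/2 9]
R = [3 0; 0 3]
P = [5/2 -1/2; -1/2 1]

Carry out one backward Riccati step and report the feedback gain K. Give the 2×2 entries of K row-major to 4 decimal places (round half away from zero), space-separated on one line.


BᵀP = [-8.5000 3.5000; -2.2500 0.0000]
S = R + BᵀPB = [3 0; 0 3] + [32.5000 6.7500; 6.7500 2.2500] = [35.5000 6.7500; 6.7500 5.2500]
BᵀPA = [32.5000 -6.2500; 6.7500 1.1250]
K = S⁻¹·BᵀPA = [0.8881 -0.2870; 0.1438 0.5832]
A−BK = [-0.1917 -0.7776; 0.2956 -2.1345]
AᵀP(A−BK) = [2.6644 -0.8609; -0.8609 5.6754]
P' = Q + AᵀP(A−BK) = [5.9144 3.6391; 3.6391 14.6754]
tr(P') = 20.5899

0.8881 -0.2870 0.1438 0.5832


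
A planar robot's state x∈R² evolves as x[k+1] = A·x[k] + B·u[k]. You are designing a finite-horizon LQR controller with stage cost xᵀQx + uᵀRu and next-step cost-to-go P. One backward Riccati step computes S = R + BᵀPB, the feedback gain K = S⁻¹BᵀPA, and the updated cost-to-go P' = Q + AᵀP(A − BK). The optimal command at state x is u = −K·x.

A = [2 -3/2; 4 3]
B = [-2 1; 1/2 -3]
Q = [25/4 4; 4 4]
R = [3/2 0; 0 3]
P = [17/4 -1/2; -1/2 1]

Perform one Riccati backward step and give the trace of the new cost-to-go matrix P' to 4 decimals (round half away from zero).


20.6717

BᵀP = [-8.7500 1.5000; 5.7500 -3.5000]
S = R + BᵀPB = [3/2 0; 0 3] + [18.2500 -13.2500; -13.2500 16.2500] = [19.7500 -13.2500; -13.2500 19.2500]
BᵀPA = [-11.5000 17.6250; -2.5000 -19.1250]
K = S⁻¹·BᵀPA = [-1.2437 0.4197; -0.9859 -0.7046]
A−BK = [0.4985 0.0440; 1.6640 0.6762]
AᵀP(A−BK) = [8.2321 2.3146; 2.3146 2.1895]
P' = Q + AᵀP(A−BK) = [14.4821 6.3146; 6.3146 6.1895]
tr(P') = 20.6717


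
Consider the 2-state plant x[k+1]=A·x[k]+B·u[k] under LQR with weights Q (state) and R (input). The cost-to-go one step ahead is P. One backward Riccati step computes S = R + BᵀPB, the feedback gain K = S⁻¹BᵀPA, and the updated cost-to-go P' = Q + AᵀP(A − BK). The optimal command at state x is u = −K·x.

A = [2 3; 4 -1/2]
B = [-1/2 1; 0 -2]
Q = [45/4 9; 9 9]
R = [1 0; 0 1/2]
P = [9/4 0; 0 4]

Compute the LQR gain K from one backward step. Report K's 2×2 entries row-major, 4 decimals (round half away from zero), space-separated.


BᵀP = [-1.1250 0.0000; 2.2500 -8.0000]
S = R + BᵀPB = [1 0; 0 1/2] + [0.5625 -1.1250; -1.1250 18.2500] = [1.5625 -1.1250; -1.1250 18.7500]
BᵀPA = [-2.2500 -3.3750; -27.5000 10.7500]
K = S⁻¹·BᵀPA = [-2.6087 -1.8261; -1.6232 0.4638]
A−BK = [2.3188 1.6232; 0.7536 0.4275]
AᵀP(A−BK) = [22.4928 14.1449; 14.1449 10.1014]
P' = Q + AᵀP(A−BK) = [33.7428 23.1449; 23.1449 19.1014]
tr(P') = 52.8442

-2.6087 -1.8261 -1.6232 0.4638


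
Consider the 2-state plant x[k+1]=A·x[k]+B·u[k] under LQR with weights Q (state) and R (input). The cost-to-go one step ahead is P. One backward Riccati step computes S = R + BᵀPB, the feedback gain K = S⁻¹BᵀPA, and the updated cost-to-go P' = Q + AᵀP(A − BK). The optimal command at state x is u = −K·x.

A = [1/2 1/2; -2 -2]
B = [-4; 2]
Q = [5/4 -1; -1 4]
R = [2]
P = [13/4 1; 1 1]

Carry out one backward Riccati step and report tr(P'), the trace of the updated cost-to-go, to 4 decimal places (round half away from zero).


BᵀP = [-11.0000 -2.0000]
S = R + BᵀPB = [2] + [40.0000] = [42.0000]
BᵀPA = [-1.5000 -1.5000]
K = S⁻¹·BᵀPA = [-0.0357 -0.0357]
A−BK = [0.3571 0.3571; -1.9286 -1.9286]
AᵀP(A−BK) = [2.7589 2.7589; 2.7589 2.7589]
P' = Q + AᵀP(A−BK) = [4.0089 1.7589; 1.7589 6.7589]
tr(P') = 10.7679

10.7679


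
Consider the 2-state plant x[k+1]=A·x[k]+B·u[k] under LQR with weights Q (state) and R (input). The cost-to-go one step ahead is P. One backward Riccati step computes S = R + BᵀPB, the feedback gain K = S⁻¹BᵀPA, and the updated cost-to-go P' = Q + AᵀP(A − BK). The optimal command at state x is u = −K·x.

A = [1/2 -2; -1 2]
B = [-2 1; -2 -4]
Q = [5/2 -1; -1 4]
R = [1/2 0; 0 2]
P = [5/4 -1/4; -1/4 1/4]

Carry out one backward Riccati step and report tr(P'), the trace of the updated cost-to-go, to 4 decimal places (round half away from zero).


BᵀP = [-2.0000 0.0000; 2.2500 -1.2500]
S = R + BᵀPB = [1/2 0; 0 2] + [4.0000 -2.0000; -2.0000 7.2500] = [4.5000 -2.0000; -2.0000 9.2500]
BᵀPA = [-1.0000 4.0000; 2.3750 -7.0000]
K = S⁻¹·BᵀPA = [-0.1196 0.6113; 0.2309 -0.6246]
A−BK = [0.0299 -0.1528; -0.3156 0.7243]
AᵀP(A−BK) = [0.1445 -0.4053; -0.4053 1.1827]
P' = Q + AᵀP(A−BK) = [2.6445 -1.4053; -1.4053 5.1827]
tr(P') = 7.8272

7.8272


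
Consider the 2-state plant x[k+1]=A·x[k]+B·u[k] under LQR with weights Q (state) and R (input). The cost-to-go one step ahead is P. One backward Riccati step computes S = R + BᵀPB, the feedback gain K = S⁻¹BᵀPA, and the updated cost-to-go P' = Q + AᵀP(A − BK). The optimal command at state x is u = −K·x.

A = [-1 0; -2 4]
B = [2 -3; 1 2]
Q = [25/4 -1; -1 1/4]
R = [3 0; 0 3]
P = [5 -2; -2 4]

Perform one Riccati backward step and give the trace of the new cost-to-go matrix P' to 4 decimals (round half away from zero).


19.4389

BᵀP = [8.0000 0.0000; -19.0000 14.0000]
S = R + BᵀPB = [3 0; 0 3] + [16.0000 -24.0000; -24.0000 85.0000] = [19.0000 -24.0000; -24.0000 88.0000]
BᵀPA = [-8.0000 0.0000; -9.0000 56.0000]
K = S⁻¹·BᵀPA = [-0.8394 1.2263; -0.3312 0.9708]
A−BK = [-0.3148 0.4599; -0.4982 0.8321]
AᵀP(A−BK) = [3.3038 -5.4526; -5.4526 9.6350]
P' = Q + AᵀP(A−BK) = [9.5538 -6.4526; -6.4526 9.8850]
tr(P') = 19.4389


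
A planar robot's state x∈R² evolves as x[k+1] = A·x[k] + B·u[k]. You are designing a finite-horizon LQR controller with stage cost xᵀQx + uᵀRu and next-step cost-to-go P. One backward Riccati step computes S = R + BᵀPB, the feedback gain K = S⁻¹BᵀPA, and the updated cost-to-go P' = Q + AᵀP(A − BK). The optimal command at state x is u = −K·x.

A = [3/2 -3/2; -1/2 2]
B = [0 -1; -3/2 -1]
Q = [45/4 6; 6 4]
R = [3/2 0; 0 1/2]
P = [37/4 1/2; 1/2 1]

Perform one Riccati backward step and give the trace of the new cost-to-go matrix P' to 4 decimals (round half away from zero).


22.8534

BᵀP = [-0.7500 -1.5000; -9.7500 -1.5000]
S = R + BᵀPB = [3/2 0; 0 1/2] + [2.2500 2.2500; 2.2500 11.2500] = [3.7500 2.2500; 2.2500 11.7500]
BᵀPA = [-0.3750 -1.8750; -13.8750 11.6250]
K = S⁻¹·BᵀPA = [0.6875 -1.2356; -1.3125 1.2260]
A−BK = [0.1875 -0.2740; -0.7813 1.3726]
AᵀP(A−BK) = [2.3594 -3.3906; -3.3906 5.2440]
P' = Q + AᵀP(A−BK) = [13.6094 2.6094; 2.6094 9.2440]
tr(P') = 22.8534


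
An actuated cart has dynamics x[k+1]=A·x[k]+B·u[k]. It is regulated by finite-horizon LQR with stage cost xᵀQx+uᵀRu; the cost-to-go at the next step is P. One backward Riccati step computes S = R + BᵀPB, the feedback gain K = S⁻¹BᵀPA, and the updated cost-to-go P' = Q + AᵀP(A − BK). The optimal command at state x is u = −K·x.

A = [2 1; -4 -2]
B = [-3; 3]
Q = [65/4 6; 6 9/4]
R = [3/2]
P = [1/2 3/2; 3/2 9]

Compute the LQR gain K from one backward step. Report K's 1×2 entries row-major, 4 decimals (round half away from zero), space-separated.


-1.4000 -0.7000

BᵀP = [3.0000 22.5000]
S = R + BᵀPB = [3/2] + [58.5000] = [60.0000]
BᵀPA = [-84.0000 -42.0000]
K = S⁻¹·BᵀPA = [-1.4000 -0.7000]
A−BK = [-2.2000 -1.1000; 0.2000 0.1000]
AᵀP(A−BK) = [4.4000 2.2000; 2.2000 1.1000]
P' = Q + AᵀP(A−BK) = [20.6500 8.2000; 8.2000 3.3500]
tr(P') = 24.0000


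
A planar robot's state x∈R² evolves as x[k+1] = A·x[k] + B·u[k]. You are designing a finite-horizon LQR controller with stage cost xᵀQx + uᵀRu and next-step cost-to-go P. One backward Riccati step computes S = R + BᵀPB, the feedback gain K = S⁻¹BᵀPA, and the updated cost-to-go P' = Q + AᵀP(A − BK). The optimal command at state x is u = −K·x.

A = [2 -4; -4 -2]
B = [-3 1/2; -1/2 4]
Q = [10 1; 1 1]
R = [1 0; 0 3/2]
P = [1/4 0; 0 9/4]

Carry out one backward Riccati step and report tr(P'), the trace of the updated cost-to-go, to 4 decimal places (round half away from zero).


BᵀP = [-0.7500 -1.1250; 0.1250 9.0000]
S = R + BᵀPB = [1 0; 0 3/2] + [2.8125 -4.8750; -4.8750 36.0625] = [3.8125 -4.8750; -4.8750 37.5625]
BᵀPA = [3.0000 5.2500; -35.7500 -18.5000]
K = S⁻¹·BᵀPA = [-0.5157 0.8960; -1.0187 -0.3762]
A−BK = [0.9623 -1.1240; -0.1831 -0.0471]
AᵀP(A−BK) = [2.1294 -0.1381; -0.1381 1.3359]
P' = Q + AᵀP(A−BK) = [12.1294 0.8619; 0.8619 2.3359]
tr(P') = 14.4653

14.4653


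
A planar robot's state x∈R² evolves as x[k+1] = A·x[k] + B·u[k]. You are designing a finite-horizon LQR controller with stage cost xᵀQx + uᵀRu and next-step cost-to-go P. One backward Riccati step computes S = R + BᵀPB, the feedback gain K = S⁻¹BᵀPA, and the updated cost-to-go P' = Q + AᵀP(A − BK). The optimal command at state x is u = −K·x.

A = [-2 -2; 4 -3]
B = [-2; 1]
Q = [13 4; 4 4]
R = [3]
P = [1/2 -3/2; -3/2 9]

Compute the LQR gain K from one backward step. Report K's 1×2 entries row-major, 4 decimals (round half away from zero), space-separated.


2.6500 -1.5500

BᵀP = [-2.5000 12.0000]
S = R + BᵀPB = [3] + [17.0000] = [20.0000]
BᵀPA = [53.0000 -31.0000]
K = S⁻¹·BᵀPA = [2.6500 -1.5500]
A−BK = [3.3000 -5.1000; 1.3500 -1.4500]
AᵀP(A−BK) = [29.5500 -20.8500; -20.8500 16.9500]
P' = Q + AᵀP(A−BK) = [42.5500 -16.8500; -16.8500 20.9500]
tr(P') = 63.5000


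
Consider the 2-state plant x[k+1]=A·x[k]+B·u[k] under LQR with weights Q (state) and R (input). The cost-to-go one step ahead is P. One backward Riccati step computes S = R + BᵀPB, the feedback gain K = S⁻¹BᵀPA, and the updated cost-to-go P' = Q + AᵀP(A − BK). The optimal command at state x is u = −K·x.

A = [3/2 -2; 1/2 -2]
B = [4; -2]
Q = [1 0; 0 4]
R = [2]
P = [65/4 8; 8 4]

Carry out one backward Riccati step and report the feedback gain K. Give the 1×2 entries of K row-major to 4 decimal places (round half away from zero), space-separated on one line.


0.5700 -0.9733

BᵀP = [49.0000 24.0000]
S = R + BᵀPB = [2] + [148.0000] = [150.0000]
BᵀPA = [85.5000 -146.0000]
K = S⁻¹·BᵀPA = [0.5700 -0.9733]
A−BK = [-0.7800 1.8933; 1.6400 -3.9467]
AᵀP(A−BK) = [0.8275 -1.5300; -1.5300 2.8933]
P' = Q + AᵀP(A−BK) = [1.8275 -1.5300; -1.5300 6.8933]
tr(P') = 8.7208


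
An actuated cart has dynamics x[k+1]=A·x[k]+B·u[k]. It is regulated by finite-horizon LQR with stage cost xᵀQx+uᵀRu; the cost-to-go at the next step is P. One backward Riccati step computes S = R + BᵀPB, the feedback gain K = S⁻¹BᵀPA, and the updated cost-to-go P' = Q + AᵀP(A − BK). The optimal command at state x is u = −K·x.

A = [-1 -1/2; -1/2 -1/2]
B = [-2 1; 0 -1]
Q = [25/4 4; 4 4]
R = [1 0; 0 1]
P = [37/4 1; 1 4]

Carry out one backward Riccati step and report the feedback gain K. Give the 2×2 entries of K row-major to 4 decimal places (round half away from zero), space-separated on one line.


0.6598 0.4256 0.3376 0.3590

BᵀP = [-18.5000 -2.0000; 8.2500 -3.0000]
S = R + BᵀPB = [1 0; 0 1] + [37.0000 -16.5000; -16.5000 11.2500] = [38.0000 -16.5000; -16.5000 12.2500]
BᵀPA = [19.5000 10.2500; -6.7500 -2.6250]
K = S⁻¹·BᵀPA = [0.6598 0.4256; 0.3376 0.3590]
A−BK = [-0.0181 -0.0078; -0.1624 -0.1410]
AᵀP(A−BK) = [0.6636 0.4987; 0.4987 0.3923]
P' = Q + AᵀP(A−BK) = [6.9136 4.4987; 4.4987 4.3923]
tr(P') = 11.3060


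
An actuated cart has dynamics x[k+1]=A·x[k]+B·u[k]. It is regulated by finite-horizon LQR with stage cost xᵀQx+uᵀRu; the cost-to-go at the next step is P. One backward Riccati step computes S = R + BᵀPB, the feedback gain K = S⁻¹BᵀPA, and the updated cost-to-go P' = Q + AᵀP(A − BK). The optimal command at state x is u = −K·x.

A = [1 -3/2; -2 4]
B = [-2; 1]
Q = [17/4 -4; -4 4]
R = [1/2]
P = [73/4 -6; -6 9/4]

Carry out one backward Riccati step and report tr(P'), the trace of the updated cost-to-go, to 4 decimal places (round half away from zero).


11.8551

BᵀP = [-42.5000 14.2500]
S = R + BᵀPB = [1/2] + [99.2500] = [99.7500]
BᵀPA = [-71.0000 120.7500]
K = S⁻¹·BᵀPA = [-0.7118 1.2105]
A−BK = [-0.4236 0.9211; -1.2882 2.7895]
AᵀP(A−BK) = [0.7137 -1.4276; -1.4276 2.8914]
P' = Q + AᵀP(A−BK) = [4.9637 -5.4276; -5.4276 6.8914]
tr(P') = 11.8551


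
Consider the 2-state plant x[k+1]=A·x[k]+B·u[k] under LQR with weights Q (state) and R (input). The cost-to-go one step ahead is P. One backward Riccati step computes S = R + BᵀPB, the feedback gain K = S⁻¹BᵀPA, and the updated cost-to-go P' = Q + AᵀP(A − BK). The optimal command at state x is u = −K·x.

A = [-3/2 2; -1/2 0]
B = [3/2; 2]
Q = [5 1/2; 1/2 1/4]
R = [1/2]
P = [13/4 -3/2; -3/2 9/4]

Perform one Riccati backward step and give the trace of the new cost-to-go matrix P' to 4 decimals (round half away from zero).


BᵀP = [1.8750 2.2500]
S = R + BᵀPB = [1/2] + [7.3125] = [7.8125]
BᵀPA = [-3.9375 3.7500]
K = S⁻¹·BᵀPA = [-0.5040 0.4800]
A−BK = [-0.7440 1.2800; 0.5080 -0.9600]
AᵀP(A−BK) = [3.6405 -6.3600; -6.3600 11.2000]
P' = Q + AᵀP(A−BK) = [8.6405 -5.8600; -5.8600 11.4500]
tr(P') = 20.0905

20.0905


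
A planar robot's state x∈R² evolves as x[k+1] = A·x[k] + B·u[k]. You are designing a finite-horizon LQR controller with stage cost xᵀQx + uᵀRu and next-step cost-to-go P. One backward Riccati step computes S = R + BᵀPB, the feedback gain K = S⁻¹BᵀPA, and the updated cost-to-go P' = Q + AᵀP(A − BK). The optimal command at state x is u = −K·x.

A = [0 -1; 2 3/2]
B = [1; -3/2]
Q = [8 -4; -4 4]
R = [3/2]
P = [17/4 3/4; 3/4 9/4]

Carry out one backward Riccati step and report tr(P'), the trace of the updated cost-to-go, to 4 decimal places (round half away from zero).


19.0182

BᵀP = [3.1250 -2.6250]
S = R + BᵀPB = [3/2] + [7.0625] = [8.5625]
BᵀPA = [-5.2500 -7.0625]
K = S⁻¹·BᵀPA = [-0.6131 -0.8248]
A−BK = [0.6131 -0.1752; 1.0803 0.2628]
AᵀP(A−BK) = [5.7810 0.9197; 0.9197 1.2372]
P' = Q + AᵀP(A−BK) = [13.7810 -3.0803; -3.0803 5.2372]
tr(P') = 19.0182


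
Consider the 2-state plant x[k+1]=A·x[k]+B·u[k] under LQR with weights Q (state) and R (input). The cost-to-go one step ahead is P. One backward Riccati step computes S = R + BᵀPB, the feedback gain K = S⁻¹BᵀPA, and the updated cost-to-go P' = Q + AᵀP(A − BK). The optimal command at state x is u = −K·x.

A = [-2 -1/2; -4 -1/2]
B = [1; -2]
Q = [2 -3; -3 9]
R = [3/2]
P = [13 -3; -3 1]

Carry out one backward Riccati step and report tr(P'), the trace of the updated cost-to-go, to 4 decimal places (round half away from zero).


20.7705

BᵀP = [19.0000 -5.0000]
S = R + BᵀPB = [3/2] + [29.0000] = [30.5000]
BᵀPA = [-18.0000 -7.0000]
K = S⁻¹·BᵀPA = [-0.5902 -0.2295]
A−BK = [-1.4098 -0.2705; -5.1803 -0.9590]
AᵀP(A−BK) = [9.3770 1.8689; 1.8689 0.3934]
P' = Q + AᵀP(A−BK) = [11.3770 -1.1311; -1.1311 9.3934]
tr(P') = 20.7705


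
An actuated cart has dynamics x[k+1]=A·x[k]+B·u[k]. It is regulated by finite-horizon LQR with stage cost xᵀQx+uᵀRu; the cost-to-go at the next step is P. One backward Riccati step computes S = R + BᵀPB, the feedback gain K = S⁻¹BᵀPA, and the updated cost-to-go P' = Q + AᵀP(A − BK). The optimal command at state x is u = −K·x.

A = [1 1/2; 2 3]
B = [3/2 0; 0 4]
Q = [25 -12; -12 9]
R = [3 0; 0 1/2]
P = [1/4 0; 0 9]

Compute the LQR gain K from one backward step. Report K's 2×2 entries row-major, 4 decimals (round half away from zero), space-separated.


BᵀP = [0.3750 0.0000; 0.0000 36.0000]
S = R + BᵀPB = [3 0; 0 1/2] + [0.5625 0.0000; 0.0000 144.0000] = [3.5625 0.0000; 0.0000 144.5000]
BᵀPA = [0.3750 0.1875; 72.0000 108.0000]
K = S⁻¹·BᵀPA = [0.1053 0.0526; 0.4983 0.7474]
A−BK = [0.8421 0.4211; 0.0069 0.0104]
AᵀP(A−BK) = [0.3351 0.2921; 0.2921 0.3329]
P' = Q + AᵀP(A−BK) = [25.3351 -11.7079; -11.7079 9.3329]
tr(P') = 34.6680

0.1053 0.0526 0.4983 0.7474


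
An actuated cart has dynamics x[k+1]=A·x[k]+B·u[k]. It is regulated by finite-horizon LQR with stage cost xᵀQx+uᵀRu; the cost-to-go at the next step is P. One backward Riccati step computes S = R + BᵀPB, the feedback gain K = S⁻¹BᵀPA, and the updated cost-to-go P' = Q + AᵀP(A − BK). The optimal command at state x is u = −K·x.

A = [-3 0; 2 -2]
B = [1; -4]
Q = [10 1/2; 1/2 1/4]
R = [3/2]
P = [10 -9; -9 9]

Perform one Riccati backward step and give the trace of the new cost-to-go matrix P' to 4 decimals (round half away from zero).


BᵀP = [46.0000 -45.0000]
S = R + BᵀPB = [3/2] + [226.0000] = [227.5000]
BᵀPA = [-228.0000 90.0000]
K = S⁻¹·BᵀPA = [-1.0022 0.3956]
A−BK = [-1.9978 -0.3956; -2.0088 -0.4176]
AᵀP(A−BK) = [5.4989 0.1978; 0.1978 0.3956]
P' = Q + AᵀP(A−BK) = [15.4989 0.6978; 0.6978 0.6456]
tr(P') = 16.1445

16.1445


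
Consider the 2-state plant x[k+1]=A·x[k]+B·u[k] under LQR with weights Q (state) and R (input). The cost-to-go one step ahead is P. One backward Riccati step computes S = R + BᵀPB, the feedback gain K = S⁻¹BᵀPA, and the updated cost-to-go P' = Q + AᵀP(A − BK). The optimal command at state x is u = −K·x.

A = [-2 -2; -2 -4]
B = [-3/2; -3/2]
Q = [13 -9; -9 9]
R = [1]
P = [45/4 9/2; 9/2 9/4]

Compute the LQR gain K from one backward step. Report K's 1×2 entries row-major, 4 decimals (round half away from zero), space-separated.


BᵀP = [-23.6250 -10.1250]
S = R + BᵀPB = [1] + [50.6250] = [51.6250]
BᵀPA = [67.5000 87.7500]
K = S⁻¹·BᵀPA = [1.3075 1.6998]
A−BK = [-0.0387 0.5496; -0.0387 -1.4504]
AᵀP(A−BK) = [1.7433 2.2663; 2.2663 3.8462]
P' = Q + AᵀP(A−BK) = [14.7433 -6.7337; -6.7337 12.8462]
tr(P') = 27.5896

1.3075 1.6998


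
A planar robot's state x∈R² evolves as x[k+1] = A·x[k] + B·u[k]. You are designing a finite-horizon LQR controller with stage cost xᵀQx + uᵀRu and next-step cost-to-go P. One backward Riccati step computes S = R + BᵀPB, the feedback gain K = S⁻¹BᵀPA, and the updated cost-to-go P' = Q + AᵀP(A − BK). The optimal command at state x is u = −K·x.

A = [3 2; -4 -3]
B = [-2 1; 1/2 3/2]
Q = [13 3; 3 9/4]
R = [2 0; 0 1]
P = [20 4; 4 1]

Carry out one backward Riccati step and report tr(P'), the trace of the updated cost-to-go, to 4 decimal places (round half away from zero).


BᵀP = [-38.0000 -7.5000; 26.0000 5.5000]
S = R + BᵀPB = [2 0; 0 1] + [72.2500 -49.2500; -49.2500 34.2500] = [74.2500 -49.2500; -49.2500 35.2500]
BᵀPA = [-84.0000 -53.5000; 56.0000 35.5000]
K = S⁻¹·BᵀPA = [-1.0587 -0.7171; 0.1095 0.0052]
A−BK = [0.7731 0.5606; -3.6349 -2.6493]
AᵀP(A−BK) = [4.9387 3.4733; 3.4733 2.4511]
P' = Q + AᵀP(A−BK) = [17.9387 6.4733; 6.4733 4.7011]
tr(P') = 22.6398

22.6398


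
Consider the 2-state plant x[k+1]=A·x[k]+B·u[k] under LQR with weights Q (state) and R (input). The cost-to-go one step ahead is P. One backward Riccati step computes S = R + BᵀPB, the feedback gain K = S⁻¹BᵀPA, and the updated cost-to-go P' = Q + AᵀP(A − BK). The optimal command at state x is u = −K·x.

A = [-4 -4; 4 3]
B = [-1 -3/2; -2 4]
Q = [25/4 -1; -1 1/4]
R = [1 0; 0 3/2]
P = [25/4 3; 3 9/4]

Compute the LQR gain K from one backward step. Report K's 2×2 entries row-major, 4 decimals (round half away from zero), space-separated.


BᵀP = [-12.2500 -7.5000; 2.6250 4.5000]
S = R + BᵀPB = [1 0; 0 3/2] + [27.2500 -11.6250; -11.6250 14.0625] = [28.2500 -11.6250; -11.6250 15.5625]
BᵀPA = [19.0000 26.5000; 7.5000 3.0000]
K = S⁻¹·BᵀPA = [1.2574 1.4689; 1.4212 1.2900]
A−BK = [-0.6108 -0.5961; 0.8300 0.7777]
AᵀP(A−BK) = [5.4507 5.4156; 5.4156 5.4540]
P' = Q + AᵀP(A−BK) = [11.7007 4.4156; 4.4156 5.7040]
tr(P') = 17.4047

1.2574 1.4689 1.4212 1.2900


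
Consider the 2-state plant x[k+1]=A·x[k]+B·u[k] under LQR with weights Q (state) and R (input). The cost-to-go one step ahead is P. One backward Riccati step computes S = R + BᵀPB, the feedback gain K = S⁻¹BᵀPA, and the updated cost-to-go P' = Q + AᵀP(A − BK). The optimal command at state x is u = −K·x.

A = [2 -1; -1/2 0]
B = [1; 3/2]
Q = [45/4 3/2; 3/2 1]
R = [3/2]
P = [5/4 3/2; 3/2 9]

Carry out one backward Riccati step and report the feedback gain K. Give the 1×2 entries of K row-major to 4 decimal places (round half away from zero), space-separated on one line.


BᵀP = [3.5000 15.0000]
S = R + BᵀPB = [3/2] + [26.0000] = [27.5000]
BᵀPA = [-0.5000 -3.5000]
K = S⁻¹·BᵀPA = [-0.0182 -0.1273]
A−BK = [2.0182 -0.8727; -0.4727 0.1909]
AᵀP(A−BK) = [4.2409 -1.8136; -1.8136 0.8045]
P' = Q + AᵀP(A−BK) = [15.4909 -0.3136; -0.3136 1.8045]
tr(P') = 17.2955

-0.0182 -0.1273


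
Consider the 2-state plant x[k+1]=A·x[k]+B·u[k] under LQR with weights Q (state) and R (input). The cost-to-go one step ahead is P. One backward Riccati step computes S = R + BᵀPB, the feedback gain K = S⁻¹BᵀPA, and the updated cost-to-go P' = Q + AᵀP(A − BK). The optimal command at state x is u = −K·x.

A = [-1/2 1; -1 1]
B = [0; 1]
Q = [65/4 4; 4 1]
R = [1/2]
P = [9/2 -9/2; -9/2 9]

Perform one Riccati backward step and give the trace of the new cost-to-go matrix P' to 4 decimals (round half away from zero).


20.4474

BᵀP = [-4.5000 9.0000]
S = R + BᵀPB = [1/2] + [9.0000] = [9.5000]
BᵀPA = [-6.7500 4.5000]
K = S⁻¹·BᵀPA = [-0.7105 0.4737]
A−BK = [-0.5000 1.0000; -0.2895 0.5263]
AᵀP(A−BK) = [0.8289 -1.3026; -1.3026 2.3684]
P' = Q + AᵀP(A−BK) = [17.0789 2.6974; 2.6974 3.3684]
tr(P') = 20.4474


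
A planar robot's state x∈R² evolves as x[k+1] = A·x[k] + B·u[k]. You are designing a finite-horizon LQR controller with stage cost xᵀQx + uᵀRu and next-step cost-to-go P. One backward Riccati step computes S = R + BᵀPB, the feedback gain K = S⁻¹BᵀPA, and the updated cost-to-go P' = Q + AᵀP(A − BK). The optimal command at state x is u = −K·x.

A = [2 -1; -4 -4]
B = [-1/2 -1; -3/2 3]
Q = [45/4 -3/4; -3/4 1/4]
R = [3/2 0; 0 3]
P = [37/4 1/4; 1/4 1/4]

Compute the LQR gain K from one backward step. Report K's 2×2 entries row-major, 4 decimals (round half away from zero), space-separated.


-0.7576 1.3788 -1.2576 0.1288

BᵀP = [-5.0000 -0.5000; -8.5000 0.5000]
S = R + BᵀPB = [3/2 0; 0 3] + [3.2500 3.5000; 3.5000 10.0000] = [4.7500 3.5000; 3.5000 13.0000]
BᵀPA = [-8.0000 7.0000; -19.0000 6.5000]
K = S⁻¹·BᵀPA = [-0.7576 1.3788; -1.2576 0.1288]
A−BK = [0.3636 -0.1818; -1.3636 -2.3182]
AᵀP(A−BK) = [7.0455 -2.0227; -2.0227 4.7614]
P' = Q + AᵀP(A−BK) = [18.2955 -2.7727; -2.7727 5.0114]
tr(P') = 23.3068


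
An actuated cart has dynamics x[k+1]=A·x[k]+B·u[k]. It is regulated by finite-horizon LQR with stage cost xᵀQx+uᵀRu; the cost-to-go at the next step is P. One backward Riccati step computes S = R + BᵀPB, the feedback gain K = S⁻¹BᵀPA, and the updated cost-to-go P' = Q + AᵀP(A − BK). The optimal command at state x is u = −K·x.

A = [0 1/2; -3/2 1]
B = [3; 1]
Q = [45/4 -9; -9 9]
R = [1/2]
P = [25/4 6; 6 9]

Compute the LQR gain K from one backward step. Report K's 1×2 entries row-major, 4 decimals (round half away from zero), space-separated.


BᵀP = [24.7500 27.0000]
S = R + BᵀPB = [1/2] + [101.2500] = [101.7500]
BᵀPA = [-40.5000 39.3750]
K = S⁻¹·BᵀPA = [-0.3980 0.3870]
A−BK = [1.1941 -0.6609; -1.1020 0.6130]
AᵀP(A−BK) = [4.1296 -2.3274; -2.3274 1.3252]
P' = Q + AᵀP(A−BK) = [15.3796 -11.3274; -11.3274 10.3252]
tr(P') = 25.7049

-0.3980 0.3870


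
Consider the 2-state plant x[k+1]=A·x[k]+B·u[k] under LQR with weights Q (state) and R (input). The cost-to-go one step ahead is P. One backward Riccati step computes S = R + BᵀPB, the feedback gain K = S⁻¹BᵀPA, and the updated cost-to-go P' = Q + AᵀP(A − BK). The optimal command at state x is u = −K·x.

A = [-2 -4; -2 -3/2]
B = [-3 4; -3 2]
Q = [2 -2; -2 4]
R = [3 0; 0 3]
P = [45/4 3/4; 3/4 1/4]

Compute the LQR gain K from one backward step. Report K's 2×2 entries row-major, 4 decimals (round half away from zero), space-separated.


BᵀP = [-36.0000 -3.0000; 46.5000 3.5000]
S = R + BᵀPB = [3 0; 0 3] + [117.0000 -150.0000; -150.0000 193.0000] = [120.0000 -150.0000; -150.0000 196.0000]
BᵀPA = [78.0000 148.5000; -100.0000 -191.2500]
K = S⁻¹·BᵀPA = [0.2824 0.4103; -0.2941 -0.6618]
A−BK = [0.0235 -0.1221; -0.5647 1.0544]
AᵀP(A−BK) = [0.5647 0.8206; 0.8206 2.0713]
P' = Q + AᵀP(A−BK) = [2.5647 -1.1794; -1.1794 6.0713]
tr(P') = 8.6360

0.2824 0.4103 -0.2941 -0.6618


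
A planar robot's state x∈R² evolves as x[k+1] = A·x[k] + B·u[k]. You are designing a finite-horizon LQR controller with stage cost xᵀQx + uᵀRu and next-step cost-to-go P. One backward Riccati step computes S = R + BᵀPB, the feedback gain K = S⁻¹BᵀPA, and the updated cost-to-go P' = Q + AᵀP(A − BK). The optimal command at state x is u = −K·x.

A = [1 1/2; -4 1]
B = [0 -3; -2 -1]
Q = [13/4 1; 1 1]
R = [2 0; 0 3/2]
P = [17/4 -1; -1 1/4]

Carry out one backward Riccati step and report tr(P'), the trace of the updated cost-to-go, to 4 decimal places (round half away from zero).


5.2544

BᵀP = [2.0000 -0.5000; -11.7500 2.7500]
S = R + BᵀPB = [2 0; 0 3/2] + [1.0000 -5.5000; -5.5000 32.5000] = [3.0000 -5.5000; -5.5000 34.0000]
BᵀPA = [4.0000 0.5000; -22.7500 -3.1250]
K = S⁻¹·BᵀPA = [0.1516 -0.0026; -0.6446 -0.0923]
A−BK = [-0.9338 0.2230; -4.3415 0.9024]
AᵀP(A−BK) = [0.9791 0.0348; 0.0348 0.0253]
P' = Q + AᵀP(A−BK) = [4.2291 1.0348; 1.0348 1.0253]
tr(P') = 5.2544


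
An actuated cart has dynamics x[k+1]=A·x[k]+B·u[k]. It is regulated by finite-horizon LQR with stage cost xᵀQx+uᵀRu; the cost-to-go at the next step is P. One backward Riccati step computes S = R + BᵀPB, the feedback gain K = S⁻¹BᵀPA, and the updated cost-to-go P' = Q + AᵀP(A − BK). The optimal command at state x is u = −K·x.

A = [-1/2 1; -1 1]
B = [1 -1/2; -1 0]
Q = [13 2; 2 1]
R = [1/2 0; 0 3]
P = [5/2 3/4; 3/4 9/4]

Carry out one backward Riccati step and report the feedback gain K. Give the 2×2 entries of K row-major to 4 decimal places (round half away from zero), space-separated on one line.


BᵀP = [1.7500 -1.5000; -1.2500 -0.3750]
S = R + BᵀPB = [1/2 0; 0 3] + [3.2500 -0.8750; -0.8750 0.6250] = [3.7500 -0.8750; -0.8750 3.6250]
BᵀPA = [0.6250 0.2500; 1.0000 -1.6250]
K = S⁻¹·BᵀPA = [0.2448 -0.0402; 0.3350 -0.4580]
A−BK = [-0.5773 0.8112; -0.7552 0.9598]
AᵀP(A−BK) = [3.1370 -4.1419; -4.1419 5.5158]
P' = Q + AᵀP(A−BK) = [16.1370 -2.1419; -2.1419 6.5158]
tr(P') = 22.6529

0.2448 -0.0402 0.3350 -0.4580
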